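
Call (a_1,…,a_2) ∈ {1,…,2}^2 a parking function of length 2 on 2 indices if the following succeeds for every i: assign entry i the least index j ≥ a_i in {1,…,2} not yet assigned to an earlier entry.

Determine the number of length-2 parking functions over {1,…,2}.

|PF| = (2+1−2)·(2+1)^{2−1} = 1·3 = 3
E.g. (1,2) → sorted (1,2): b_i ≤ i ∀i, a PF.

3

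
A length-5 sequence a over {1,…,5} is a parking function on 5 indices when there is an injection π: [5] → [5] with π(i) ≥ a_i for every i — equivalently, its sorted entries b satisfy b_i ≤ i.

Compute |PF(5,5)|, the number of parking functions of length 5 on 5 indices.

Count = (5−5+1)·(5+1)^(5−1) = 1·1296 = 1296
One tuple (4,1,5,1,1) → sorted (1,1,1,4,5): b_i ≤ i ∀i, a PF.

1296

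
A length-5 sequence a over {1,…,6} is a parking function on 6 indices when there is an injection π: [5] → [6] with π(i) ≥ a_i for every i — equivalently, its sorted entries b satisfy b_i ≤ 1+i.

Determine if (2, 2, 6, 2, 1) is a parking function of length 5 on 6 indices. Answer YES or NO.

Order a: b = (1, 2, 2, 2, 6).
  b_1=1 ≤ 2
  b_2=2 ≤ 3
  b_3=2 ≤ 4
  b_4=2 ≤ 5
  b_5=6 ≤ 6
All bounds hold ⇒ YES

YES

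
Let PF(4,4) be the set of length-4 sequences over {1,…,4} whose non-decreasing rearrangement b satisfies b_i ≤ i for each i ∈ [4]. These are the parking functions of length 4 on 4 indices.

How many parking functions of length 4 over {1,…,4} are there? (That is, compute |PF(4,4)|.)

125

Count = (5−4)·5^(4−1) = 1×125 = 125 (Konheim–Weiss)
E.g. (1,3,2,1) → sorted (1,1,2,3): b_i ≤ i ∀i, a PF.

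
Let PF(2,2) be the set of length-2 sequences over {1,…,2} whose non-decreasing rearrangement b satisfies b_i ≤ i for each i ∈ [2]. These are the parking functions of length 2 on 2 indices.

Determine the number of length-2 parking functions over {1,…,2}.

3

#PF = 1·3^1 = 1 · 3 = 3 (Pollak)
Check (2,1) → sorted (1,2): b_i ≤ i ∀i, a PF.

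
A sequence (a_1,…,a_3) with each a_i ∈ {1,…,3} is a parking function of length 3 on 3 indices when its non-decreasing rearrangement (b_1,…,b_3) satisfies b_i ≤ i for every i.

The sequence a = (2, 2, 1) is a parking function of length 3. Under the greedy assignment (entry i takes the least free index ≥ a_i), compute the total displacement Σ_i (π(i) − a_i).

1

Σπ = 6 ({1..3} each once); Σa = 2+2+1 = 5; disp = 6−5 = 1.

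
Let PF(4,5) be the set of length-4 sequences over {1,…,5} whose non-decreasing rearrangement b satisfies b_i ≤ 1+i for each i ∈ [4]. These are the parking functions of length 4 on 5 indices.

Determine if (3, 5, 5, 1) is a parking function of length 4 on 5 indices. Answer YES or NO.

NO

Order a: b = (1, 3, 5, 5).
  b_1=1 ≤ 2
  b_2=3 ≤ 3
  b_3=5 > 4
  fails at i=3 ⇒ NO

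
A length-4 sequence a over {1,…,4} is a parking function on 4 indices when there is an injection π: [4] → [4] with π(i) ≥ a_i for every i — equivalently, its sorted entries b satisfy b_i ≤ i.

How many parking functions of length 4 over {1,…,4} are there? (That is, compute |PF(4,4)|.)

125

|PF| = (5−4)·5^(4−1) = 1×125 = 125
Example (3,1,2,2) → sorted (1,2,2,3): b_i ≤ i ∀i, a PF.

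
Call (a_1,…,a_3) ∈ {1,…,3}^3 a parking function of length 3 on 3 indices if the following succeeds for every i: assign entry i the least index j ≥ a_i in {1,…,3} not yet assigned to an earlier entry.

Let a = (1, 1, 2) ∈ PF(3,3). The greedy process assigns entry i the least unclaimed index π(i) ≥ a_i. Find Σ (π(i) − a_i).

2

Σπ = 3·4/2 = 6 (π permutes [3]); Σa = 1+1+2 = 4; disp = 6−4 = 2.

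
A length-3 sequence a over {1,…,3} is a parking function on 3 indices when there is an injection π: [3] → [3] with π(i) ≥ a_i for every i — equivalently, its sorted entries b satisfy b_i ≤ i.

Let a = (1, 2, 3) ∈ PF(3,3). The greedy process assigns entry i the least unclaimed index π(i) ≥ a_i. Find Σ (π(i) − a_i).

Σπ = 3·4/2 = 6 (π permutes [3]); Σa = 1+2+3 = 6; disp = 6−6 = 0.

0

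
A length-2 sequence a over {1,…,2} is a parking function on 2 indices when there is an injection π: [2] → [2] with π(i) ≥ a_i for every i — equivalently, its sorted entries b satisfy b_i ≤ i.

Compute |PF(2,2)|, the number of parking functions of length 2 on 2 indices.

3

|PF| = (3−2)·3^(2−1) = 1·3 = 3
Check (1,1) → sorted (1,1): b_i ≤ i ∀i, a PF.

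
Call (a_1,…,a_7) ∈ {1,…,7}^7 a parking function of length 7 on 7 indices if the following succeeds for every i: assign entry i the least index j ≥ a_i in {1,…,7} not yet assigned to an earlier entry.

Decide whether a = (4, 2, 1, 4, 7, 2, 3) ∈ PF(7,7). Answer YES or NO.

YES

Sorted: b = (1, 2, 2, 3, 4, 4, 7).
  b_1=1 ≤ 1
  b_2=2 ≤ 2
  b_3=2 ≤ 3
  b_4=3 ≤ 4
  b_5=4 ≤ 5
  b_6=4 ≤ 6
  b_7=7 ≤ 7
All bounds hold ⇒ YES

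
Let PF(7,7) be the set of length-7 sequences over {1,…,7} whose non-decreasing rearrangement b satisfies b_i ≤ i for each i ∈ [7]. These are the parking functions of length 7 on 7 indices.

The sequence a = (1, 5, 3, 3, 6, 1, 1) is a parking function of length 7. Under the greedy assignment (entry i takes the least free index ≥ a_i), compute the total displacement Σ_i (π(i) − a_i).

8

Σπ = 28 ({1..7} each once); Σa = 1+5+3+3+6+1+1 = 20; disp = 28−20 = 8.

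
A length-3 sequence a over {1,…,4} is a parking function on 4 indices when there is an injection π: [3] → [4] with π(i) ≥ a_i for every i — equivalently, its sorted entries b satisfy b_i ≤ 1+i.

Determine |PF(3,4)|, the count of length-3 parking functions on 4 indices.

|PF(3,4)| = (4−3+1)·(4+1)^(3−1) = 2×25 = 50 [KW]
E.g. (3,4,2) → sorted (2,3,4): b_i ≤ 1+i ∀i, a PF.

50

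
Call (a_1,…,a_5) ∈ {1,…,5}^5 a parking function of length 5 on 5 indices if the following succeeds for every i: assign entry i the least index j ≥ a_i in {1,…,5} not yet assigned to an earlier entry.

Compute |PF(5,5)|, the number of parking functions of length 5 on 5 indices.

1296

Count = (6−5)·6^(5−1) = 1·1296 = 1296 (Konheim–Weiss)
E.g. (1,4,3,3,2) → sorted (1,2,3,3,4): b_i ≤ i ∀i, a PF.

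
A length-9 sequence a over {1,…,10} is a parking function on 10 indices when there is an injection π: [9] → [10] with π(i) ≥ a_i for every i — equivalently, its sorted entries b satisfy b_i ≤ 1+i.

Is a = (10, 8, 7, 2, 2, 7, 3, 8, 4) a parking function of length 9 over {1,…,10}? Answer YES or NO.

NO

Rearranged: b = (2, 2, 3, 4, 7, 7, 8, 8, 10).
  b_1=2 ≤ 2
  b_2=2 ≤ 3
  b_3=3 ≤ 4
  b_4=4 ≤ 5
  b_5=7 > 6
  fails at i=5 ⇒ NO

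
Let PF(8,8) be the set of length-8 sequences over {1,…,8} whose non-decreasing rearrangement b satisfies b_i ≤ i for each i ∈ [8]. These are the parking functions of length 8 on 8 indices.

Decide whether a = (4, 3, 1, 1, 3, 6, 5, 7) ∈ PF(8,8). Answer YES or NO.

Sorted: b = (1, 1, 3, 3, 4, 5, 6, 7).
  b_1=1 ≤ 1
  b_2=1 ≤ 2
  b_3=3 ≤ 3
  b_4=3 ≤ 4
  b_5=4 ≤ 5
  b_6=5 ≤ 6
  b_7=6 ≤ 7
  b_8=7 ≤ 8
All bounds hold ⇒ YES

YES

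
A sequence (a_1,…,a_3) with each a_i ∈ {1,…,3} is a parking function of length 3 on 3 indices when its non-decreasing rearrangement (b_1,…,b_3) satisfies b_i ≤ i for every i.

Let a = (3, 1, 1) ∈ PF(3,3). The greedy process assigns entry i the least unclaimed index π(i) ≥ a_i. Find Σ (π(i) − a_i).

Σπ(i) = 1+…+3 = 6; Σa = 3+1+1 = 5; disp = 6−5 = 1.

1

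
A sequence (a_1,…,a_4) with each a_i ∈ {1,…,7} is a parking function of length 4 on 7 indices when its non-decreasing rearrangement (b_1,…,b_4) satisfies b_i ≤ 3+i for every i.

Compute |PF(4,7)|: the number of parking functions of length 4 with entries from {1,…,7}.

|PF| = (7+1−4)·(7+1)^{4−1} = 4·512 = 2048 (Konheim–Weiss)
Check (4,4,2,3) → sorted (2,3,4,4): b_i ≤ 3+i ∀i, a PF.

2048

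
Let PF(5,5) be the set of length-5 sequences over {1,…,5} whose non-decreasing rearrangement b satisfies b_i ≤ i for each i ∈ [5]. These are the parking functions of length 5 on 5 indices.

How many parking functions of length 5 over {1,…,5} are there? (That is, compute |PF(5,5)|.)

1296

#PF = (6−5)·6^(5−1) = 1·1296 = 1296 (Pollak)
One tuple (3,2,4,4,1) → sorted (1,2,3,4,4): b_i ≤ i ∀i, a PF.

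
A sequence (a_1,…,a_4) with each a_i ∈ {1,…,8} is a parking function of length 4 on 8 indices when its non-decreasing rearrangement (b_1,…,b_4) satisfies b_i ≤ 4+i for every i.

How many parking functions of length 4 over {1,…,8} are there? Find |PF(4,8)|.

|PF| = (8−4+1)·(8+1)^(4−1) = 5·729 = 3645
Check (5,1,1,1) → sorted (1,1,1,5): b_i ≤ 4+i ∀i, a PF.

3645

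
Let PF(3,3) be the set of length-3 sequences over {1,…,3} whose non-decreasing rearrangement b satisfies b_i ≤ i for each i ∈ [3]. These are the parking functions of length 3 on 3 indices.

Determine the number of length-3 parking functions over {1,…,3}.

#PF = (3+1−3)·(3+1)^{3−1} = 1·16 = 16 (Pollak)
E.g. (3,1,1) → sorted (1,1,3): b_i ≤ i ∀i, a PF.

16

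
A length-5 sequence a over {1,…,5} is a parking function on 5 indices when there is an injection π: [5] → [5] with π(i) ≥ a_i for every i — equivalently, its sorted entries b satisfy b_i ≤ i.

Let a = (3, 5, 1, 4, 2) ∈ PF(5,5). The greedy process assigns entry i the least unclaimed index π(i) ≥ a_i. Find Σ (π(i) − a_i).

0

Σπ = 15 ({1..5} each once); Σa = 3+5+1+4+2 = 15; disp = 15−15 = 0.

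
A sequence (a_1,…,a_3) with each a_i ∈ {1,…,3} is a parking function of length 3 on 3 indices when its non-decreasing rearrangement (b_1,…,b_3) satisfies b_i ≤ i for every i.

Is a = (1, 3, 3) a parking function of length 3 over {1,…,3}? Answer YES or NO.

Order a: b = (1, 3, 3).
  b_1=1 ≤ 1
  b_2=3 > 2
  fails at i=2 ⇒ NO

NO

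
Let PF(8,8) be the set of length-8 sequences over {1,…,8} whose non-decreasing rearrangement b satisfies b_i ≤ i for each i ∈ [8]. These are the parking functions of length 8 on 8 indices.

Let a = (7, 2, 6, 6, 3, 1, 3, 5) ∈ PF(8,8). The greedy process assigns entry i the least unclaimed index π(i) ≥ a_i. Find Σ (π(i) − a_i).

Σπ = 8·9/2 = 36 (π permutes [8]); Σa = 7+2+6+6+3+1+3+5 = 33; disp = 36−33 = 3.

3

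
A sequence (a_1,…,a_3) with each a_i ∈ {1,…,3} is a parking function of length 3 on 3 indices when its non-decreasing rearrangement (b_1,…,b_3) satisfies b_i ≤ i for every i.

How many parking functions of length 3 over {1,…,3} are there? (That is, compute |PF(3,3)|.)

16

|PF| = (3−3+1)·(3+1)^(3−1) = 1 · 16 = 16 (Konheim–Weiss)
One tuple (2,1,3) → sorted (1,2,3): b_i ≤ i ∀i, a PF.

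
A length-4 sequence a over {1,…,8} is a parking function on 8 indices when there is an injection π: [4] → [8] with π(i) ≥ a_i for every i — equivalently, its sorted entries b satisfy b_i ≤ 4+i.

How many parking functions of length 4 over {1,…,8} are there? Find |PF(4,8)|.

Count = (9−4)·9^(4−1) = 5 · 729 = 3645 (Pollak)
E.g. (1,2,6,5) → sorted (1,2,5,6): b_i ≤ 4+i ∀i, a PF.

3645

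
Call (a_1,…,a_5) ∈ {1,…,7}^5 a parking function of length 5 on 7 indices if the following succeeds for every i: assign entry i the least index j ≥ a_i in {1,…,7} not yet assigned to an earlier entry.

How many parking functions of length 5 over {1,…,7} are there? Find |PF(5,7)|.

#PF = (7+1−5)·(7+1)^{5−1} = 3 · 4096 = 12288 [KW]
E.g. (6,2,4,5,2) → sorted (2,2,4,5,6): b_i ≤ 2+i ∀i, a PF.

12288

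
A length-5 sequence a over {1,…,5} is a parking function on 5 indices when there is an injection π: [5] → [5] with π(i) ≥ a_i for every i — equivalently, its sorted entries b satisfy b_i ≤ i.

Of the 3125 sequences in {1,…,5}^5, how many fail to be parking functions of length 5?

1829

|PF| = (6−5)·6^(5−1) = 1×1296 = 1296
One tuple (4,5,2,5,3) → sorted (2,3,4,5,5): b_1=2>1, not a PF.
Total 3125; non-PF = 3125−1296 = 1829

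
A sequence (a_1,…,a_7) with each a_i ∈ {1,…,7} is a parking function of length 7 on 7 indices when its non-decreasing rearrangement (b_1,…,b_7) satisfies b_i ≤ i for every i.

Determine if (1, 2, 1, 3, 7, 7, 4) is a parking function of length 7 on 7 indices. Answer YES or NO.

NO

Rearranged: b = (1, 1, 2, 3, 4, 7, 7).
  b_1=1 ≤ 1
  b_2=1 ≤ 2
  b_3=2 ≤ 3
  b_4=3 ≤ 4
  b_5=4 ≤ 5
  b_6=7 > 6
  fails at i=6 ⇒ NO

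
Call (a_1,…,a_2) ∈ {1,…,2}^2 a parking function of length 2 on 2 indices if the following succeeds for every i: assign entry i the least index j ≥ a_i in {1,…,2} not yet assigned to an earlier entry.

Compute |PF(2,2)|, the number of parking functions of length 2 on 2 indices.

3

Count = (2+1−2)·(2+1)^{2−1} = 1×3 = 3 (Konheim–Weiss)
One tuple (2,1) → sorted (1,2): b_i ≤ i ∀i, a PF.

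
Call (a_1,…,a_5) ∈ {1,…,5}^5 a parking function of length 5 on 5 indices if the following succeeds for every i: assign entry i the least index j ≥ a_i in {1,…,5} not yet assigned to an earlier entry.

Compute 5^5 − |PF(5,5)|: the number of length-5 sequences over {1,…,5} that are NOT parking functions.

1829

|PF(5,5)| = (6−5)·6^(5−1) = 1·1296 = 1296 [KW]
E.g. (5,4,5,3,5) → sorted (3,4,5,5,5): b_1=3>1, not a PF.
5^5 − 1296 = 3125 − 1296 = 1829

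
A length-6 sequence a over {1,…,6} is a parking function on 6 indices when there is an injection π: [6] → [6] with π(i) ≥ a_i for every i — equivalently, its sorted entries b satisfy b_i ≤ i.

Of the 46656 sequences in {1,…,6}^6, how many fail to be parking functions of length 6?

29849

Count = (6+1−6)·(6+1)^{6−1} = 1 · 16807 = 16807 (Konheim–Weiss)
E.g. (6,4,3,4,5,6) → sorted (3,4,4,5,6,6): b_1=3>1, not a PF.
So 46656 − 16807 = 29849 fail.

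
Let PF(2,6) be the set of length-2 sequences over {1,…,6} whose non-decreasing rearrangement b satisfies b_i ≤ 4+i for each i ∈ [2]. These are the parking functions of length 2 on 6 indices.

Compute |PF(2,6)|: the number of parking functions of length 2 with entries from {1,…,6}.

Count = (6−2+1)·(6+1)^(2−1) = 5 · 7 = 35 (Pollak)
Example (5,2) → sorted (2,5): b_i ≤ 4+i ∀i, a PF.

35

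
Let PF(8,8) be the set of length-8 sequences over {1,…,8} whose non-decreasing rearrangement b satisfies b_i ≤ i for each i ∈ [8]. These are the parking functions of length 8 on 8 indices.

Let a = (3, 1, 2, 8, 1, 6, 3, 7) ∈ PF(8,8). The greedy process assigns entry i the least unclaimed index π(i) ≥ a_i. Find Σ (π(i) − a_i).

Σπ = 36 ({1..8} each once); Σa = 3+1+2+8+1+6+3+7 = 31; disp = 36−31 = 5.

5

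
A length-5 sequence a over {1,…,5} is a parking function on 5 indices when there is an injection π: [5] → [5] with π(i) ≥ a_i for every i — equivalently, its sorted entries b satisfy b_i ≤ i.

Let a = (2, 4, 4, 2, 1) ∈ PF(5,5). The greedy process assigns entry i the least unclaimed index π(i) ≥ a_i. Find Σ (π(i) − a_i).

Σπ = 15 ({1..5} each once); Σa = 2+4+4+2+1 = 13; disp = 15−13 = 2.

2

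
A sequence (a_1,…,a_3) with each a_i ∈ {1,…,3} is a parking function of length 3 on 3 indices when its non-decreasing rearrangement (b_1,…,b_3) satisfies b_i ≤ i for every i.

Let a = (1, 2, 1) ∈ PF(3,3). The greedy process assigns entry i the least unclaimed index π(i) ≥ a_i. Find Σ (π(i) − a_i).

Σπ(i) = 1+…+3 = 6; Σa = 1+2+1 = 4; disp = 6−4 = 2.

2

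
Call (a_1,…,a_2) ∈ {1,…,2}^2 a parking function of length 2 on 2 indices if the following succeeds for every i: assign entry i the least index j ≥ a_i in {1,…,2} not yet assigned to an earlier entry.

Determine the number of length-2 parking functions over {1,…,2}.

#PF = 1·3^1 = 1×3 = 3 (Pollak)
E.g. (1,1) → sorted (1,1): b_i ≤ i ∀i, a PF.

3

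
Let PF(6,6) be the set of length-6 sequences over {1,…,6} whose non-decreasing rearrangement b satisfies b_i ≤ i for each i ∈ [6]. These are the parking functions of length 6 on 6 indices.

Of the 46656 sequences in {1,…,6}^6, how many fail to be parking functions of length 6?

Count = (7−6)·7^(6−1) = 1·16807 = 16807
E.g. (4,6,2,2,6,6) → sorted (2,2,4,6,6,6): b_1=2>1, not a PF.
So 46656 − 16807 = 29849 fail.

29849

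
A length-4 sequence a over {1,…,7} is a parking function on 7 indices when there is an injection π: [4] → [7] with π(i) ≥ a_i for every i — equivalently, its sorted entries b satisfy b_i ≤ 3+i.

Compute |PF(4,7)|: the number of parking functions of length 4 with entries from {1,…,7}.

|PF| = (7−4+1)·(7+1)^(4−1) = 4×512 = 2048 (Pollak)
One tuple (1,1,6,6) → sorted (1,1,6,6): b_i ≤ 3+i ∀i, a PF.

2048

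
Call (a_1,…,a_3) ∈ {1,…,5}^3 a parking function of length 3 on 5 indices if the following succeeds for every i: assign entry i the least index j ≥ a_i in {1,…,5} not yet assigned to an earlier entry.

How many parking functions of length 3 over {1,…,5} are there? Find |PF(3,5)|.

|PF(3,5)| = (6−3)·6^(3−1) = 3×36 = 108 (Konheim–Weiss)
Example (2,5,4) → sorted (2,4,5): b_i ≤ 2+i ∀i, a PF.

108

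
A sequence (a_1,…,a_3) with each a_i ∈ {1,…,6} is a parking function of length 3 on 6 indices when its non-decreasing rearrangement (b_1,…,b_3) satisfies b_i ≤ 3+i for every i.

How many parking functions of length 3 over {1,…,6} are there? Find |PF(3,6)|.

196

|PF(3,6)| = 4·7^2 = 4×49 = 196 [KW]
Check (4,3,6) → sorted (3,4,6): b_i ≤ 3+i ∀i, a PF.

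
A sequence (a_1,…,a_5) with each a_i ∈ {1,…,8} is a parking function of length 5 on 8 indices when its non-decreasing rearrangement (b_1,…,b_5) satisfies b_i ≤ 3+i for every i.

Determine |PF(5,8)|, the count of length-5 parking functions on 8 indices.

#PF = (8+1−5)·(8+1)^{5−1} = 4 · 6561 = 26244 (Konheim–Weiss)
One tuple (1,1,4,2,6) → sorted (1,1,2,4,6): b_i ≤ 3+i ∀i, a PF.

26244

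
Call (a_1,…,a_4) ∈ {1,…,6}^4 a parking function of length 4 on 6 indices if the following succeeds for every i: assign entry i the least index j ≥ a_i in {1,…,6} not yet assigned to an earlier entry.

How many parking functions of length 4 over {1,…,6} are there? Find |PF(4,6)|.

1029

#PF = (6+1−4)·(6+1)^{4−1} = 3 · 343 = 1029 [KW]
E.g. (3,2,6,1) → sorted (1,2,3,6): b_i ≤ 2+i ∀i, a PF.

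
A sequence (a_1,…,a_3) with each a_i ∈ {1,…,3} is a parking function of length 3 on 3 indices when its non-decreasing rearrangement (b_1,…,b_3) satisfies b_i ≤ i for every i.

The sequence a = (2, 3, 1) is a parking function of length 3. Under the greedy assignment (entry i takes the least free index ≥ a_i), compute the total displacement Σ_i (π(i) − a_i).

Σπ = 3·4/2 = 6 (π permutes [3]); Σa = 2+3+1 = 6; disp = 6−6 = 0.

0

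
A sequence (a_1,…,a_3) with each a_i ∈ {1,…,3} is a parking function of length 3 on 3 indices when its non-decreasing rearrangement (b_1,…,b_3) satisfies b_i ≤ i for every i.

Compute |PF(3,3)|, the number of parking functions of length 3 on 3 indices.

|PF(3,3)| = 1·4^2 = 1·16 = 16 [KW]
One tuple (1,1,3) → sorted (1,1,3): b_i ≤ i ∀i, a PF.

16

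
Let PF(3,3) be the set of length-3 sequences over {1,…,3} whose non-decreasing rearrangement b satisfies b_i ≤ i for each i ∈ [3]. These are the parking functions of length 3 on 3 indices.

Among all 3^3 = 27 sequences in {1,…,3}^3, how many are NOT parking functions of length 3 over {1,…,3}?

11

|PF(3,3)| = (4−3)·4^(3−1) = 1 · 16 = 16
One tuple (3,2,2) → sorted (2,2,3): b_1=2>1, not a PF.
3^3 − 16 = 27 − 16 = 11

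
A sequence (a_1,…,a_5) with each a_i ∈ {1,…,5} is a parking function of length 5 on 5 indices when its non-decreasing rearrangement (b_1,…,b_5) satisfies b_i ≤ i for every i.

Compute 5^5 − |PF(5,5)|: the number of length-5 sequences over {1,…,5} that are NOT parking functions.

|PF(5,5)| = (5+1−5)·(5+1)^{5−1} = 1 · 1296 = 1296 (Konheim–Weiss)
Example (5,2,3,5,5) → sorted (2,3,5,5,5): b_1=2>1, not a PF.
Total 3125; non-PF = 3125−1296 = 1829

1829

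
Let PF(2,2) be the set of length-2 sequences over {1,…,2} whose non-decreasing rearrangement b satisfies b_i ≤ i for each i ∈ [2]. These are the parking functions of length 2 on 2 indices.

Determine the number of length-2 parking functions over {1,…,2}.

#PF = 1·3^1 = 1·3 = 3 (Pollak)
Check (2,1) → sorted (1,2): b_i ≤ i ∀i, a PF.

3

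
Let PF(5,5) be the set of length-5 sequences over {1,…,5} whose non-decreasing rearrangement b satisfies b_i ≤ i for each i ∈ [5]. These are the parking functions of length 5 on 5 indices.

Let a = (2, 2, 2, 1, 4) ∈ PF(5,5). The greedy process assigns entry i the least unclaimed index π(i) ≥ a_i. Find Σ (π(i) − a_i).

4

Σπ = 5·6/2 = 15 (π permutes [5]); Σa = 2+2+2+1+4 = 11; disp = 15−11 = 4.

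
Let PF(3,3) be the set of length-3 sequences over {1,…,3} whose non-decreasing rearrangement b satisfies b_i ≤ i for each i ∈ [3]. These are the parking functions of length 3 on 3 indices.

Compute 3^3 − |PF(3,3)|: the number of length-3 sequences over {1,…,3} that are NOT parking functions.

Count = (3+1−3)·(3+1)^{3−1} = 1×16 = 16 (Pollak)
One tuple (3,2,3) → sorted (2,3,3): b_1=2>1, not a PF.
Total 27; non-PF = 27−16 = 11

11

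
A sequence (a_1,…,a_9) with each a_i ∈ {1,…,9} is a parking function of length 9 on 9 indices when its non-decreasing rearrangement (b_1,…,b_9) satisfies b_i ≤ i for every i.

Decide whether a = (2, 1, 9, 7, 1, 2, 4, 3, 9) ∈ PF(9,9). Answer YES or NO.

NO

Order a: b = (1, 1, 2, 2, 3, 4, 7, 9, 9).
  b_1=1 ≤ 1
  b_2=1 ≤ 2
  b_3=2 ≤ 3
  b_4=2 ≤ 4
  b_5=3 ≤ 5
  b_6=4 ≤ 6
  b_7=7 ≤ 7
  b_8=9 > 8
  fails at i=8 ⇒ NO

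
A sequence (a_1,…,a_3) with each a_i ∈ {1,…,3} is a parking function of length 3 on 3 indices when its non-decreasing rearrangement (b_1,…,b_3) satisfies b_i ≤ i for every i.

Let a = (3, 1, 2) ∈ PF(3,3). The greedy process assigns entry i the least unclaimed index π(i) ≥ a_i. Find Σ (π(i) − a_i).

Σπ = 6 ({1..3} each once); Σa = 3+1+2 = 6; disp = 6−6 = 0.

0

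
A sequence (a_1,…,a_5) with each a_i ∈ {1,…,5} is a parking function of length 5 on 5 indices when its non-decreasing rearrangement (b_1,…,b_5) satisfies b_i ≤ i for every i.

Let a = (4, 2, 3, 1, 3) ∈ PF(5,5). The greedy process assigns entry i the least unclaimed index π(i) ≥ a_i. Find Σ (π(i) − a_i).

2

Σπ(i) = 1+…+5 = 15; Σa = 4+2+3+1+3 = 13; disp = 15−13 = 2.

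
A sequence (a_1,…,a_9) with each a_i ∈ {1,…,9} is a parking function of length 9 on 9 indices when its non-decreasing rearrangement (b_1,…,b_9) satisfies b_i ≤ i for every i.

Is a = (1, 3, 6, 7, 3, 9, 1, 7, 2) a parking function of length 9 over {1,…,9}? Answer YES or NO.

Order a: b = (1, 1, 2, 3, 3, 6, 7, 7, 9).
  b_1=1 ≤ 1
  b_2=1 ≤ 2
  b_3=2 ≤ 3
  b_4=3 ≤ 4
  b_5=3 ≤ 5
  b_6=6 ≤ 6
  b_7=7 ≤ 7
  b_8=7 ≤ 8
  b_9=9 ≤ 9
All bounds hold ⇒ YES

YES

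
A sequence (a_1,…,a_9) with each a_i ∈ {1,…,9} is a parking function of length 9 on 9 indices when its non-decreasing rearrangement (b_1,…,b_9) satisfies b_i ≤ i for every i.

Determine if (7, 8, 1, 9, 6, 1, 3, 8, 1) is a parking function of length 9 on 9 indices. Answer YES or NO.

Sorted: b = (1, 1, 1, 3, 6, 7, 8, 8, 9).
  b_1=1 ≤ 1
  b_2=1 ≤ 2
  b_3=1 ≤ 3
  b_4=3 ≤ 4
  b_5=6 > 5
  fails at i=5 ⇒ NO

NO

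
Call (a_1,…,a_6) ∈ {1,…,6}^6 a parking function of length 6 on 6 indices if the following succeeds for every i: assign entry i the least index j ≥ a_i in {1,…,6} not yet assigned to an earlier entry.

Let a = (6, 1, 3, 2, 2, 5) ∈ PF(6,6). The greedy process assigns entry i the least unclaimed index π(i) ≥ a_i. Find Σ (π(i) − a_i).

2

Σπ = 6·7/2 = 21 (π permutes [6]); Σa = 6+1+3+2+2+5 = 19; disp = 21−19 = 2.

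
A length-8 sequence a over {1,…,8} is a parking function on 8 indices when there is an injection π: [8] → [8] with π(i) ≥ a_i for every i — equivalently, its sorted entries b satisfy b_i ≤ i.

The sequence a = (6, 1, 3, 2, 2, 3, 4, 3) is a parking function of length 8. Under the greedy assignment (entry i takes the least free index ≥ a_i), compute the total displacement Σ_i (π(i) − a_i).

Σπ(i) = 1+…+8 = 36; Σa = 6+1+3+2+2+3+4+3 = 24; disp = 36−24 = 12.

12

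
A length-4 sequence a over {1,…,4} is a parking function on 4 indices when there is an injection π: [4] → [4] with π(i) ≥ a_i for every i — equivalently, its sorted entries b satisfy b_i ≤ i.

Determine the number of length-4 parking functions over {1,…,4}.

125

|PF| = (5−4)·5^(4−1) = 1 · 125 = 125 [KW]
One tuple (3,2,1,4) → sorted (1,2,3,4): b_i ≤ i ∀i, a PF.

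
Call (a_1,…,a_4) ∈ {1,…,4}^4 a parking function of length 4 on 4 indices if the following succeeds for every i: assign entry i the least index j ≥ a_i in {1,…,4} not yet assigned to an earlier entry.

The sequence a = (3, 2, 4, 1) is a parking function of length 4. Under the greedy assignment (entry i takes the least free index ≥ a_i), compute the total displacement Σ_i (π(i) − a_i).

0

Σπ = 4·5/2 = 10 (π permutes [4]); Σa = 3+2+4+1 = 10; disp = 10−10 = 0.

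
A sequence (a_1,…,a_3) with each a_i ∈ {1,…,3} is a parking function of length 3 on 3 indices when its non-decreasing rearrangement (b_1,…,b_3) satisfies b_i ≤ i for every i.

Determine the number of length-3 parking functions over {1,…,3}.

16

|PF(3,3)| = (3−3+1)·(3+1)^(3−1) = 1·16 = 16 (Pollak)
Check (1,1,2) → sorted (1,1,2): b_i ≤ i ∀i, a PF.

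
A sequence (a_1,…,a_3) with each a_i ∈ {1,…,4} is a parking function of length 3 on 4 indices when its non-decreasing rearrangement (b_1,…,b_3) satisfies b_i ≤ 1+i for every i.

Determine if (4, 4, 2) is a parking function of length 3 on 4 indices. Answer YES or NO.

NO

Rearranged: b = (2, 4, 4).
  b_1=2 ≤ 2
  b_2=4 > 3
  fails at i=2 ⇒ NO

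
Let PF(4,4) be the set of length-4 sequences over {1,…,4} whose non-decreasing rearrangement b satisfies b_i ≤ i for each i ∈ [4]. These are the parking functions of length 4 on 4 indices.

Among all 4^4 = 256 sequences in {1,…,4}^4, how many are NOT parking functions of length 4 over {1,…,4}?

#PF = (4+1−4)·(4+1)^{4−1} = 1 · 125 = 125 (Konheim–Weiss)
E.g. (2,4,4,1) → sorted (1,2,4,4): b_3=4>3, not a PF.
So 256 − 125 = 131 fail.

131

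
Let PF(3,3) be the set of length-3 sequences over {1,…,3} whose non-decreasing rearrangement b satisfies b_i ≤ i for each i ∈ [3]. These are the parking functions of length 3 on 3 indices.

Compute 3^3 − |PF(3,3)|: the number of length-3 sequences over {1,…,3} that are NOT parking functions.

#PF = 1·4^2 = 1×16 = 16 [KW]
Check (3,3,3) → sorted (3,3,3): b_1=3>1, not a PF.
Total 27; non-PF = 27−16 = 11

11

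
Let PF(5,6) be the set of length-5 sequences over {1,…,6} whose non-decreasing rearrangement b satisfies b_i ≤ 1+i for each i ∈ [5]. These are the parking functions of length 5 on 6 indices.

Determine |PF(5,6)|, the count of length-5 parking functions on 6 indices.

4802

Count = (6−5+1)·(6+1)^(5−1) = 2×2401 = 4802 [KW]
One tuple (3,1,3,1,3) → sorted (1,1,3,3,3): b_i ≤ 1+i ∀i, a PF.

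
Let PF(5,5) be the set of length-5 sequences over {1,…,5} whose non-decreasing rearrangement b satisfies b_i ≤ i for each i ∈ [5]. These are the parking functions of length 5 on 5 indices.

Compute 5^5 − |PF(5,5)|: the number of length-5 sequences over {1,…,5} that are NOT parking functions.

1829

#PF = 1·6^4 = 1·1296 = 1296 [KW]
E.g. (5,1,2,5,2) → sorted (1,2,2,5,5): b_4=5>4, not a PF.
So 3125 − 1296 = 1829 fail.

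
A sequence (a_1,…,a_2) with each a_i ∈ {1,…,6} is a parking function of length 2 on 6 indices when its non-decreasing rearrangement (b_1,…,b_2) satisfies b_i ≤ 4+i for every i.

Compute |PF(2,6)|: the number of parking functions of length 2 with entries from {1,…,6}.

|PF| = (6−2+1)·(6+1)^(2−1) = 5×7 = 35 (Konheim–Weiss)
E.g. (1,2) → sorted (1,2): b_i ≤ 4+i ∀i, a PF.

35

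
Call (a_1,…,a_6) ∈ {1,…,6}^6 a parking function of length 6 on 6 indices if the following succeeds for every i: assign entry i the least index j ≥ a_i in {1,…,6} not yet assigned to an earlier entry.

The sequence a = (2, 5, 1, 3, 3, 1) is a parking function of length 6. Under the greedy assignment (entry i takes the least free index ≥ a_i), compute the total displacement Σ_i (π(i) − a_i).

Σπ(i) = 1+…+6 = 21; Σa = 2+5+1+3+3+1 = 15; disp = 21−15 = 6.

6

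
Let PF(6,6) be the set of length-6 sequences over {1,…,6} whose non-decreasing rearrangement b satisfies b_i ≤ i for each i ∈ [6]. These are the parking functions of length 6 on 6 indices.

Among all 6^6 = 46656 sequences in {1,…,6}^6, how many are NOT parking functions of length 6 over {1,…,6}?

29849

|PF(6,6)| = 1·7^5 = 1·16807 = 16807 [KW]
Example (5,3,3,3,3,4) → sorted (3,3,3,3,4,5): b_1=3>1, not a PF.
So 46656 − 16807 = 29849 fail.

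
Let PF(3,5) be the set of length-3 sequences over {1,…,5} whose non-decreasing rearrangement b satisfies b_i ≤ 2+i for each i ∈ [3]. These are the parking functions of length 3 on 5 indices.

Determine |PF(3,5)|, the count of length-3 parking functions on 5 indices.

|PF| = (5−3+1)·(5+1)^(3−1) = 3×36 = 108 (Konheim–Weiss)
Example (1,4,4) → sorted (1,4,4): b_i ≤ 2+i ∀i, a PF.

108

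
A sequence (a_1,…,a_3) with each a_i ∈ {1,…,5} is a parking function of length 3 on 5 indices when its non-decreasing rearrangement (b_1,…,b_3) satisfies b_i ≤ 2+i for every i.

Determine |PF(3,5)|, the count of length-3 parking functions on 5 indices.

108

#PF = (5+1−3)·(5+1)^{3−1} = 3×36 = 108 [KW]
Example (4,2,5) → sorted (2,4,5): b_i ≤ 2+i ∀i, a PF.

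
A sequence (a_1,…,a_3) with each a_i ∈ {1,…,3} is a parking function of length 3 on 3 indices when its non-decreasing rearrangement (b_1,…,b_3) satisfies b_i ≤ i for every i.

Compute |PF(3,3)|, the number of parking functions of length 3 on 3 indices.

16

|PF(3,3)| = (3−3+1)·(3+1)^(3−1) = 1×16 = 16 (Konheim–Weiss)
One tuple (1,2,3) → sorted (1,2,3): b_i ≤ i ∀i, a PF.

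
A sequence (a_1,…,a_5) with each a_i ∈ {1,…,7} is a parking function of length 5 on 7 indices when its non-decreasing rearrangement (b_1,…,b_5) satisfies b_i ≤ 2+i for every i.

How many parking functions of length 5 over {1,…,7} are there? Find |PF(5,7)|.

12288

Count = (7+1−5)·(7+1)^{5−1} = 3 · 4096 = 12288
E.g. (7,3,5,3,1) → sorted (1,3,3,5,7): b_i ≤ 2+i ∀i, a PF.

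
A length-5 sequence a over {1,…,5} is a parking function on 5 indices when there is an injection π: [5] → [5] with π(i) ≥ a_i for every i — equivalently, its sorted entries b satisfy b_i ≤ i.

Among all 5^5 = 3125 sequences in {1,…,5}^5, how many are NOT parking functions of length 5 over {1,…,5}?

1829

Count = (6−5)·6^(5−1) = 1×1296 = 1296 [KW]
Example (3,2,5,3,3) → sorted (2,3,3,3,5): b_1=2>1, not a PF.
5^5 − 1296 = 3125 − 1296 = 1829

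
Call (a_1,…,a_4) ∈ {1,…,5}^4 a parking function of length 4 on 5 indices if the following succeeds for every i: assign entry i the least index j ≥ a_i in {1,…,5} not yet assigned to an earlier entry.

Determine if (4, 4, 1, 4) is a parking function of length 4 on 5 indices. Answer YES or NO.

NO

Sorted: b = (1, 4, 4, 4).
  b_1=1 ≤ 2
  b_2=4 > 3
  fails at i=2 ⇒ NO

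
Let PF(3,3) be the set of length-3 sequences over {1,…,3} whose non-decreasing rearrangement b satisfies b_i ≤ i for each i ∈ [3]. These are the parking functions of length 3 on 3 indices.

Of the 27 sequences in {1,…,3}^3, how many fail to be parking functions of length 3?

11

|PF| = (3+1−3)·(3+1)^{3−1} = 1×16 = 16 (Pollak)
E.g. (3,2,3) → sorted (2,3,3): b_1=2>1, not a PF.
3^3 − 16 = 27 − 16 = 11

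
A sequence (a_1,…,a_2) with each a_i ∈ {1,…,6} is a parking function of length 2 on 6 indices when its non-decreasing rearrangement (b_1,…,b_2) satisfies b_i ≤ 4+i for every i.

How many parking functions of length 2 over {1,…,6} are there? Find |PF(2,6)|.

|PF(2,6)| = 5·7^1 = 5·7 = 35 [KW]
E.g. (1,6) → sorted (1,6): b_i ≤ 4+i ∀i, a PF.

35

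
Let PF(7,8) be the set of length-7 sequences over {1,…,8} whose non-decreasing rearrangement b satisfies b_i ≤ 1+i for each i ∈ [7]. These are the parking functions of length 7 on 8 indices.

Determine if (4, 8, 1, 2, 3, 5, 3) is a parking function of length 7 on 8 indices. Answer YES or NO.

Rearranged: b = (1, 2, 3, 3, 4, 5, 8).
  b_1=1 ≤ 2
  b_2=2 ≤ 3
  b_3=3 ≤ 4
  b_4=3 ≤ 5
  b_5=4 ≤ 6
  b_6=5 ≤ 7
  b_7=8 ≤ 8
All bounds hold ⇒ YES

YES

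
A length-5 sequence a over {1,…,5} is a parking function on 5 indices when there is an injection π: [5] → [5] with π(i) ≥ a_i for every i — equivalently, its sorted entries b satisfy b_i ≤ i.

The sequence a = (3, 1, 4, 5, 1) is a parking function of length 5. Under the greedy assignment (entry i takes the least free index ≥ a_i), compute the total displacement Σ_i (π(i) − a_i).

Σπ(i) = 1+…+5 = 15; Σa = 3+1+4+5+1 = 14; disp = 15−14 = 1.

1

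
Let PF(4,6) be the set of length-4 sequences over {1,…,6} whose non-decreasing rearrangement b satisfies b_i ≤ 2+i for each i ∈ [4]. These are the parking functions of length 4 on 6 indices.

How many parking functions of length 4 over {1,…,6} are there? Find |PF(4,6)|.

|PF| = (6−4+1)·(6+1)^(4−1) = 3·343 = 1029
Example (2,1,3,3) → sorted (1,2,3,3): b_i ≤ 2+i ∀i, a PF.

1029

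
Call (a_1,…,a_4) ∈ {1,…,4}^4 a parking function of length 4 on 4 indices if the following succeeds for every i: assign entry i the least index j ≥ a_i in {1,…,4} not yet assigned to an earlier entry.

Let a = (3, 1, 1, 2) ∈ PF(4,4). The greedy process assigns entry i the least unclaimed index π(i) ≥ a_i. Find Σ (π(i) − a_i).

Σπ(i) = 1+…+4 = 10; Σa = 3+1+1+2 = 7; disp = 10−7 = 3.

3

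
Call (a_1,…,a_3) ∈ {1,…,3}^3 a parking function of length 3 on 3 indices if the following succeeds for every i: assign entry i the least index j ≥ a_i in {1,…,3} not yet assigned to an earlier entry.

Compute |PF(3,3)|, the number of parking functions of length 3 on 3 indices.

Count = (3−3+1)·(3+1)^(3−1) = 1 · 16 = 16 (Pollak)
Example (3,2,1) → sorted (1,2,3): b_i ≤ i ∀i, a PF.

16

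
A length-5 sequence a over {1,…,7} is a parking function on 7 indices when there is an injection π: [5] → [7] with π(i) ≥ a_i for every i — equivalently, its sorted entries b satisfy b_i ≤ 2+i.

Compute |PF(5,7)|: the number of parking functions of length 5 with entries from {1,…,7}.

|PF| = (7+1−5)·(7+1)^{5−1} = 3·4096 = 12288 (Pollak)
Check (2,3,1,7,1) → sorted (1,1,2,3,7): b_i ≤ 2+i ∀i, a PF.

12288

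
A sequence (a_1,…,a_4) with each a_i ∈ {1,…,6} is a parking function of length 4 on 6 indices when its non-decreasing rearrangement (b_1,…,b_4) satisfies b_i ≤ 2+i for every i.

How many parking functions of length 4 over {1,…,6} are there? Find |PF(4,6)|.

#PF = (6+1−4)·(6+1)^{4−1} = 3·343 = 1029
Check (3,5,2,6) → sorted (2,3,5,6): b_i ≤ 2+i ∀i, a PF.

1029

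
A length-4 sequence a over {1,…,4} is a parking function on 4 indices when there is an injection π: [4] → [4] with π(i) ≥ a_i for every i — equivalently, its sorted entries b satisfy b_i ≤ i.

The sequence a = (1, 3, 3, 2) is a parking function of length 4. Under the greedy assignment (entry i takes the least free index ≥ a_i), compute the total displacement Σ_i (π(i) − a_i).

1

Σπ(i) = 1+…+4 = 10; Σa = 1+3+3+2 = 9; disp = 10−9 = 1.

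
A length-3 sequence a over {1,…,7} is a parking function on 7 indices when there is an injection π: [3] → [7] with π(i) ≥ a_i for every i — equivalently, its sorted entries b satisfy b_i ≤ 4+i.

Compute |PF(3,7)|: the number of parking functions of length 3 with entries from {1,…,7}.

320

#PF = (7+1−3)·(7+1)^{3−1} = 5 · 64 = 320 [KW]
One tuple (6,3,5) → sorted (3,5,6): b_i ≤ 4+i ∀i, a PF.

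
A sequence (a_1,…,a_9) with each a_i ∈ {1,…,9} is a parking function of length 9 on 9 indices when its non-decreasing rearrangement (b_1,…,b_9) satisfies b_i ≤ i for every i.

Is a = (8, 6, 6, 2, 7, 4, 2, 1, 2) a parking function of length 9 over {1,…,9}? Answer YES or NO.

Sorted: b = (1, 2, 2, 2, 4, 6, 6, 7, 8).
  b_1=1 ≤ 1
  b_2=2 ≤ 2
  b_3=2 ≤ 3
  b_4=2 ≤ 4
  b_5=4 ≤ 5
  b_6=6 ≤ 6
  b_7=6 ≤ 7
  b_8=7 ≤ 8
  b_9=8 ≤ 9
All bounds hold ⇒ YES

YES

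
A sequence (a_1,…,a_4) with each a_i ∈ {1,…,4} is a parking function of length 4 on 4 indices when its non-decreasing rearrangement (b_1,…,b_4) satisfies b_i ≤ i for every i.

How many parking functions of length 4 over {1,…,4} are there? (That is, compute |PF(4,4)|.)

125

|PF(4,4)| = (4−4+1)·(4+1)^(4−1) = 1·125 = 125 [KW]
Check (3,1,4,2) → sorted (1,2,3,4): b_i ≤ i ∀i, a PF.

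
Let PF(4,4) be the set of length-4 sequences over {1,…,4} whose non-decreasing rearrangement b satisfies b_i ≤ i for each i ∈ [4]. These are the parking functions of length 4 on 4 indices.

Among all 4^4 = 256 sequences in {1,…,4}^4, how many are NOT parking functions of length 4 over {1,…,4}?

Count = (5−4)·5^(4−1) = 1 · 125 = 125
Check (4,2,4,3) → sorted (2,3,4,4): b_1=2>1, not a PF.
Total 256; non-PF = 256−125 = 131

131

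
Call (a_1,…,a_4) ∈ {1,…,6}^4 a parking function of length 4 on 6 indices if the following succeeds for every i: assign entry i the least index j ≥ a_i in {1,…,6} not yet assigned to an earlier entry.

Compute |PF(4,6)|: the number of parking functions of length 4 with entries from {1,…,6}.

#PF = 3·7^3 = 3×343 = 1029
Example (4,3,5,5) → sorted (3,4,5,5): b_i ≤ 2+i ∀i, a PF.

1029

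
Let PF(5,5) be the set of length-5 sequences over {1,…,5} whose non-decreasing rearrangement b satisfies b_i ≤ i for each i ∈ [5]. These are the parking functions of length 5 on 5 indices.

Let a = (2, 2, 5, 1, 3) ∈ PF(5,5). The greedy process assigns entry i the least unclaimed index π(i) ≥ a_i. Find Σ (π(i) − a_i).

2

Σπ = 15 ({1..5} each once); Σa = 2+2+5+1+3 = 13; disp = 15−13 = 2.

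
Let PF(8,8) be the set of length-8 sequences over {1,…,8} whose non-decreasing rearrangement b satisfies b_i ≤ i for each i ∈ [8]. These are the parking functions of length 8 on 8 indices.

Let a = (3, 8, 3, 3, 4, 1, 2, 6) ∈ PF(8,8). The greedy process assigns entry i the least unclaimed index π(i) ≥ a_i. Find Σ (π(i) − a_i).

Σπ(i) = 1+…+8 = 36; Σa = 3+8+3+3+4+1+2+6 = 30; disp = 36−30 = 6.

6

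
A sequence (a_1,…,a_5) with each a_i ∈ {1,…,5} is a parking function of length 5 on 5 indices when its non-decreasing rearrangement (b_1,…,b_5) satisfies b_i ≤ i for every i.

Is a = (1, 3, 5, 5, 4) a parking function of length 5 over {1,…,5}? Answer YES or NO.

Order a: b = (1, 3, 4, 5, 5).
  b_1=1 ≤ 1
  b_2=3 > 2
  fails at i=2 ⇒ NO

NO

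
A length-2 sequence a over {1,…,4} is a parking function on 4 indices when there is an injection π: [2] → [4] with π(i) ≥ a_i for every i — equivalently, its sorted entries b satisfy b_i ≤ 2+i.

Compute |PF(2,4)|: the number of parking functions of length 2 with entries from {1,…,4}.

Count = (4+1−2)·(4+1)^{2−1} = 3·5 = 15 (Pollak)
E.g. (2,1) → sorted (1,2): b_i ≤ 2+i ∀i, a PF.

15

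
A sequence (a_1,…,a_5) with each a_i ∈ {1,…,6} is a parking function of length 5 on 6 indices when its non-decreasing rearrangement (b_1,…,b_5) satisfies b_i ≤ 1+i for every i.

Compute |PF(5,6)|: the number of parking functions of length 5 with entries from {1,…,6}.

4802

#PF = (6−5+1)·(6+1)^(5−1) = 2×2401 = 4802
Example (1,4,4,4,2) → sorted (1,2,4,4,4): b_i ≤ 1+i ∀i, a PF.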